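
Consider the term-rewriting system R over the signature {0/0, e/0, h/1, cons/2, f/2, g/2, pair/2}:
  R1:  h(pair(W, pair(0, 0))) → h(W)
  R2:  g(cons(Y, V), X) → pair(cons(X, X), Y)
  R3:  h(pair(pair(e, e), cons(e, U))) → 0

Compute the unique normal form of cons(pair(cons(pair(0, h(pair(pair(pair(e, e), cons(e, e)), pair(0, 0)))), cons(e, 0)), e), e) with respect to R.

cons(pair(cons(pair(0, 0), cons(e, 0)), e), e)

1. cons(pair(cons(pair(0, h(pair(pair(pair(e, e), cons(e, e)), pair(0, 0)))), cons(e, 0)), e), e)  →  cons(pair(cons(pair(0, h(pair(pair(e, e), cons(e, e)))), cons(e, 0)), e), e)   [R1 at 1.1.1.2]
2. cons(pair(cons(pair(0, h(pair(pair(e, e), cons(e, e)))), cons(e, 0)), e), e)  →  cons(pair(cons(pair(0, 0), cons(e, 0)), e), e)   [R3 at 1.1.1.2]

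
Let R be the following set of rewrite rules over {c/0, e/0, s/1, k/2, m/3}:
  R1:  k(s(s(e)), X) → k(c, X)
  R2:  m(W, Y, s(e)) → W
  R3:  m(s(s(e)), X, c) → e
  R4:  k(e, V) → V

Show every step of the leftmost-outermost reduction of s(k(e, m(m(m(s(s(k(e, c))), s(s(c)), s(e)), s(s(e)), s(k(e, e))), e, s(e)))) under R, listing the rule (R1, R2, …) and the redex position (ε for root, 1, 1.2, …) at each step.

s(s(s(c)))

1. s(k(e, m(m(m(s(s(k(e, c))), s(s(c)), s(e)), s(s(e)), s(k(e, e))), e, s(e))))  →  s(m(m(m(s(s(k(e, c))), s(s(c)), s(e)), s(s(e)), s(k(e, e))), e, s(e)))   [R4 at 1]
2. s(m(m(m(s(s(k(e, c))), s(s(c)), s(e)), s(s(e)), s(k(e, e))), e, s(e)))  →  s(m(m(s(s(k(e, c))), s(s(c)), s(e)), s(s(e)), s(k(e, e))))   [R2 at 1]
3. s(m(m(s(s(k(e, c))), s(s(c)), s(e)), s(s(e)), s(k(e, e))))  →  s(m(s(s(k(e, c))), s(s(e)), s(k(e, e))))   [R2 at 1.1]
4. s(m(s(s(k(e, c))), s(s(e)), s(k(e, e))))  →  s(m(s(s(c)), s(s(e)), s(k(e, e))))   [R4 at 1.1.1.1]
5. s(m(s(s(c)), s(s(e)), s(k(e, e))))  →  s(m(s(s(c)), s(s(e)), s(e)))   [R4 at 1.3.1]
6. s(m(s(s(c)), s(s(e)), s(e)))  →  s(s(s(c)))   [R2 at 1]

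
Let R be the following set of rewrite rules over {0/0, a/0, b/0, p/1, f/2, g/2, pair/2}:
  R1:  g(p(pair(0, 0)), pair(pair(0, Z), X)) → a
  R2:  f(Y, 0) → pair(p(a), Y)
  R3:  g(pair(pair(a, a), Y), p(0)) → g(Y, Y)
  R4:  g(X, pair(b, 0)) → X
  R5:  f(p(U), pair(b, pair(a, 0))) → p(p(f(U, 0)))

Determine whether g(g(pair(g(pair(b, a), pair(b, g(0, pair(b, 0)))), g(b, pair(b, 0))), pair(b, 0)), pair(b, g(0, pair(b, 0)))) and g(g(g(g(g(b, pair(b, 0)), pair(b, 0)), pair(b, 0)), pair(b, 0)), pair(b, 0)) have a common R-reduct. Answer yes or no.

no — NF(t₁) = pair(pair(b, a), b), NF(t₂) = b

Reduce t₁ = g(g(pair(g(pair(b, a), pair(b, g(0, pair(b, 0)))), g(b, pair(b, 0))), pair(b, 0)), pair(b, g(0, pair(b, 0)))):
1. g(g(pair(g(pair(b, a), pair(b, g(0, pair(b, 0)))), g(b, pair(b, 0))), pair(b, 0)), pair(b, g(0, pair(b, 0))))  →  g(pair(g(pair(b, a), pair(b, g(0, pair(b, 0)))), g(b, pair(b, 0))), pair(b, g(0, pair(b, 0))))   [R4 at 1]
2. g(pair(g(pair(b, a), pair(b, g(0, pair(b, 0)))), g(b, pair(b, 0))), pair(b, g(0, pair(b, 0))))  →  g(pair(g(pair(b, a), pair(b, 0)), g(b, pair(b, 0))), pair(b, g(0, pair(b, 0))))   [R4 at 1.1.2.2]
3. g(pair(g(pair(b, a), pair(b, 0)), g(b, pair(b, 0))), pair(b, g(0, pair(b, 0))))  →  g(pair(pair(b, a), g(b, pair(b, 0))), pair(b, g(0, pair(b, 0))))   [R4 at 1.1]
4. g(pair(pair(b, a), g(b, pair(b, 0))), pair(b, g(0, pair(b, 0))))  →  g(pair(pair(b, a), b), pair(b, g(0, pair(b, 0))))   [R4 at 1.2]
5. g(pair(pair(b, a), b), pair(b, g(0, pair(b, 0))))  →  g(pair(pair(b, a), b), pair(b, 0))   [R4 at 2.2]
6. g(pair(pair(b, a), b), pair(b, 0))  →  pair(pair(b, a), b)   [R4 at ε]

Reduce t₂ = g(g(g(g(g(b, pair(b, 0)), pair(b, 0)), pair(b, 0)), pair(b, 0)), pair(b, 0)):
1. g(g(g(g(g(b, pair(b, 0)), pair(b, 0)), pair(b, 0)), pair(b, 0)), pair(b, 0))  →  g(g(g(g(b, pair(b, 0)), pair(b, 0)), pair(b, 0)), pair(b, 0))   [R4 at ε]
2. g(g(g(g(b, pair(b, 0)), pair(b, 0)), pair(b, 0)), pair(b, 0))  →  g(g(g(b, pair(b, 0)), pair(b, 0)), pair(b, 0))   [R4 at ε]
3. g(g(g(b, pair(b, 0)), pair(b, 0)), pair(b, 0))  →  g(g(b, pair(b, 0)), pair(b, 0))   [R4 at ε]
4. g(g(b, pair(b, 0)), pair(b, 0))  →  g(b, pair(b, 0))   [R4 at ε]
5. g(b, pair(b, 0))  →  b   [R4 at ε]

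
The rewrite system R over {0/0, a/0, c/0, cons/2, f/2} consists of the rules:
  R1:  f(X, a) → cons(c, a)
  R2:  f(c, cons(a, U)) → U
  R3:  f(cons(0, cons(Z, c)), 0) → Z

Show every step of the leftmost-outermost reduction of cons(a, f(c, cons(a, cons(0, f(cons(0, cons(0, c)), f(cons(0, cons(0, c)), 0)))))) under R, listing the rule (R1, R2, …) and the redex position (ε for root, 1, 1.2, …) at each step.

1. cons(a, f(c, cons(a, cons(0, f(cons(0, cons(0, c)), f(cons(0, cons(0, c)), 0))))))  →  cons(a, cons(0, f(cons(0, cons(0, c)), f(cons(0, cons(0, c)), 0))))   [R2 at 2]
2. cons(a, cons(0, f(cons(0, cons(0, c)), f(cons(0, cons(0, c)), 0))))  →  cons(a, cons(0, f(cons(0, cons(0, c)), 0)))   [R3 at 2.2.2]
3. cons(a, cons(0, f(cons(0, cons(0, c)), 0)))  →  cons(a, cons(0, 0))   [R3 at 2.2]

cons(a, cons(0, 0))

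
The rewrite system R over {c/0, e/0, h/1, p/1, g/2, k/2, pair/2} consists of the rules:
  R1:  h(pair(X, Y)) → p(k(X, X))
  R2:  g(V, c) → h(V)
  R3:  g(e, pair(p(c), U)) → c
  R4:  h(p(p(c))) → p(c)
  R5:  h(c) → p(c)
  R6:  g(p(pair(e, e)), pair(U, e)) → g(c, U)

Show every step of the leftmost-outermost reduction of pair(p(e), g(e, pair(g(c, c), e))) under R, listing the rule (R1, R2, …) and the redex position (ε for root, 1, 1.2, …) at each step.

pair(p(e), c)

1. pair(p(e), g(e, pair(g(c, c), e)))  →  pair(p(e), g(e, pair(h(c), e)))   [R2 at 2.2.1]
2. pair(p(e), g(e, pair(h(c), e)))  →  pair(p(e), g(e, pair(p(c), e)))   [R5 at 2.2.1]
3. pair(p(e), g(e, pair(p(c), e)))  →  pair(p(e), c)   [R3 at 2]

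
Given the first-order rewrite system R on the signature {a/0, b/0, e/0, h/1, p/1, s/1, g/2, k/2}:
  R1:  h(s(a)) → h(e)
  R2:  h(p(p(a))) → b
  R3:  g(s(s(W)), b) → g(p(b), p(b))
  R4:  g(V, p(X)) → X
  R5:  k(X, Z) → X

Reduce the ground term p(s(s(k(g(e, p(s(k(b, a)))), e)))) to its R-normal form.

1. p(s(s(k(g(e, p(s(k(b, a)))), e))))  →  p(s(s(g(e, p(s(k(b, a)))))))   [R5 at 1.1.1]
2. p(s(s(g(e, p(s(k(b, a)))))))  →  p(s(s(s(k(b, a)))))   [R4 at 1.1.1]
3. p(s(s(s(k(b, a)))))  →  p(s(s(s(b))))   [R5 at 1.1.1.1]

p(s(s(s(b))))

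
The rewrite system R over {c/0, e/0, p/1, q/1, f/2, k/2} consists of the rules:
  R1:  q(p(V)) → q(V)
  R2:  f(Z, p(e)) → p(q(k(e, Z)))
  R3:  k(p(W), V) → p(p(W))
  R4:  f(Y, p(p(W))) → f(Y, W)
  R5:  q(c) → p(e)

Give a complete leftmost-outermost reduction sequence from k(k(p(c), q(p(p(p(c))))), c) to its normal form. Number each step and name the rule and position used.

1. k(k(p(c), q(p(p(p(c))))), c)  →  k(p(p(c)), c)   [R3 at 1]
2. k(p(p(c)), c)  →  p(p(p(c)))   [R3 at ε]

p(p(p(c)))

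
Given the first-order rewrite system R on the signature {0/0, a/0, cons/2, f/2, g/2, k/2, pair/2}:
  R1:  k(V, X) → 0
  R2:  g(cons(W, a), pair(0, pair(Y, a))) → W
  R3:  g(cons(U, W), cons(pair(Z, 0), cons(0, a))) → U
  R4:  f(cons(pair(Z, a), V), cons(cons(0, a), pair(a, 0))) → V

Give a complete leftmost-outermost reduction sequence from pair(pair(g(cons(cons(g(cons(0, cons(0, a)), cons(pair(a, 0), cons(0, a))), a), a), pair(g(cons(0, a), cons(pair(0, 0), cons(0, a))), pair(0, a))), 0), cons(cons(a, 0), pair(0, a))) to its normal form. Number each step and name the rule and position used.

1. pair(pair(g(cons(cons(g(cons(0, cons(0, a)), cons(pair(a, 0), cons(0, a))), a), a), pair(g(cons(0, a), cons(pair(0, 0), cons(0, a))), pair(0, a))), 0), cons(cons(a, 0), pair(0, a)))  →  pair(pair(g(cons(cons(0, a), a), pair(g(cons(0, a), cons(pair(0, 0), cons(0, a))), pair(0, a))), 0), cons(cons(a, 0), pair(0, a)))   [R3 at 1.1.1.1.1]
2. pair(pair(g(cons(cons(0, a), a), pair(g(cons(0, a), cons(pair(0, 0), cons(0, a))), pair(0, a))), 0), cons(cons(a, 0), pair(0, a)))  →  pair(pair(g(cons(cons(0, a), a), pair(0, pair(0, a))), 0), cons(cons(a, 0), pair(0, a)))   [R3 at 1.1.2.1]
3. pair(pair(g(cons(cons(0, a), a), pair(0, pair(0, a))), 0), cons(cons(a, 0), pair(0, a)))  →  pair(pair(cons(0, a), 0), cons(cons(a, 0), pair(0, a)))   [R2 at 1.1]

pair(pair(cons(0, a), 0), cons(cons(a, 0), pair(0, a)))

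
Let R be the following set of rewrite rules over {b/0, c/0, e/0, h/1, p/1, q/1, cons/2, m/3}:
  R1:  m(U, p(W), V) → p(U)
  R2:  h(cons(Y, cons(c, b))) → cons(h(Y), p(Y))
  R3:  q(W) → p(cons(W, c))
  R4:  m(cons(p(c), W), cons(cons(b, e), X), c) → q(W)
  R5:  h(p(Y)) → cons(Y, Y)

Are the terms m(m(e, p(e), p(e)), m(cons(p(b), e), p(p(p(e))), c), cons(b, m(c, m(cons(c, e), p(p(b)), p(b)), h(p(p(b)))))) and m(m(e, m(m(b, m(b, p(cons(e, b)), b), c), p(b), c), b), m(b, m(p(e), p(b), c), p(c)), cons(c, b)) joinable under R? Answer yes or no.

yes — NF(t₁) = p(p(e)), NF(t₂) = p(p(e))

Reduce t₁ = m(m(e, p(e), p(e)), m(cons(p(b), e), p(p(p(e))), c), cons(b, m(c, m(cons(c, e), p(p(b)), p(b)), h(p(p(b)))))):
1. m(m(e, p(e), p(e)), m(cons(p(b), e), p(p(p(e))), c), cons(b, m(c, m(cons(c, e), p(p(b)), p(b)), h(p(p(b))))))  →  m(p(e), m(cons(p(b), e), p(p(p(e))), c), cons(b, m(c, m(cons(c, e), p(p(b)), p(b)), h(p(p(b))))))   [R1 at 1]
2. m(p(e), m(cons(p(b), e), p(p(p(e))), c), cons(b, m(c, m(cons(c, e), p(p(b)), p(b)), h(p(p(b))))))  →  m(p(e), p(cons(p(b), e)), cons(b, m(c, m(cons(c, e), p(p(b)), p(b)), h(p(p(b))))))   [R1 at 2]
3. m(p(e), p(cons(p(b), e)), cons(b, m(c, m(cons(c, e), p(p(b)), p(b)), h(p(p(b))))))  →  p(p(e))   [R1 at ε]

Reduce t₂ = m(m(e, m(m(b, m(b, p(cons(e, b)), b), c), p(b), c), b), m(b, m(p(e), p(b), c), p(c)), cons(c, b)):
1. m(m(e, m(m(b, m(b, p(cons(e, b)), b), c), p(b), c), b), m(b, m(p(e), p(b), c), p(c)), cons(c, b))  →  m(m(e, p(m(b, m(b, p(cons(e, b)), b), c)), b), m(b, m(p(e), p(b), c), p(c)), cons(c, b))   [R1 at 1.2]
2. m(m(e, p(m(b, m(b, p(cons(e, b)), b), c)), b), m(b, m(p(e), p(b), c), p(c)), cons(c, b))  →  m(p(e), m(b, m(p(e), p(b), c), p(c)), cons(c, b))   [R1 at 1]
3. m(p(e), m(b, m(p(e), p(b), c), p(c)), cons(c, b))  →  m(p(e), m(b, p(p(e)), p(c)), cons(c, b))   [R1 at 2.2]
4. m(p(e), m(b, p(p(e)), p(c)), cons(c, b))  →  m(p(e), p(b), cons(c, b))   [R1 at 2]
5. m(p(e), p(b), cons(c, b))  →  p(p(e))   [R1 at ε]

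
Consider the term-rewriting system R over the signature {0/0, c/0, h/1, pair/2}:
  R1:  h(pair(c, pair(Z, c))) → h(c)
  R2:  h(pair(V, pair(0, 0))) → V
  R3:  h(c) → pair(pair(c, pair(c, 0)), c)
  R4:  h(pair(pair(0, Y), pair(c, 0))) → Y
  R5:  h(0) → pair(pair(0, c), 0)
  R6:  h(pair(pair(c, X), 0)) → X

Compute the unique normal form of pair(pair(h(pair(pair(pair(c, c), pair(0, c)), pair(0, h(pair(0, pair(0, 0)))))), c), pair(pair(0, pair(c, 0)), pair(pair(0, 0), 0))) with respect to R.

pair(pair(pair(pair(c, c), pair(0, c)), c), pair(pair(0, pair(c, 0)), pair(pair(0, 0), 0)))

1. pair(pair(h(pair(pair(pair(c, c), pair(0, c)), pair(0, h(pair(0, pair(0, 0)))))), c), pair(pair(0, pair(c, 0)), pair(pair(0, 0), 0)))  →  pair(pair(h(pair(pair(pair(c, c), pair(0, c)), pair(0, 0))), c), pair(pair(0, pair(c, 0)), pair(pair(0, 0), 0)))   [R2 at 1.1.1.2.2]
2. pair(pair(h(pair(pair(pair(c, c), pair(0, c)), pair(0, 0))), c), pair(pair(0, pair(c, 0)), pair(pair(0, 0), 0)))  →  pair(pair(pair(pair(c, c), pair(0, c)), c), pair(pair(0, pair(c, 0)), pair(pair(0, 0), 0)))   [R2 at 1.1]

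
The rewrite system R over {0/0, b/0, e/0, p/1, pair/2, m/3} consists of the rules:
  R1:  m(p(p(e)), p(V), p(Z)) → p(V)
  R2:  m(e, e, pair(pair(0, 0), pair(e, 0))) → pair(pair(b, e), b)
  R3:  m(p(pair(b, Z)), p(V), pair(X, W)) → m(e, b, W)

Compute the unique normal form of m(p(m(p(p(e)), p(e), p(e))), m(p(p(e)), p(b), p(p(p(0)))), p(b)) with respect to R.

p(b)

1. m(p(m(p(p(e)), p(e), p(e))), m(p(p(e)), p(b), p(p(p(0)))), p(b))  →  m(p(p(e)), m(p(p(e)), p(b), p(p(p(0)))), p(b))   [R1 at 1.1]
2. m(p(p(e)), m(p(p(e)), p(b), p(p(p(0)))), p(b))  →  m(p(p(e)), p(b), p(b))   [R1 at 2]
3. m(p(p(e)), p(b), p(b))  →  p(b)   [R1 at ε]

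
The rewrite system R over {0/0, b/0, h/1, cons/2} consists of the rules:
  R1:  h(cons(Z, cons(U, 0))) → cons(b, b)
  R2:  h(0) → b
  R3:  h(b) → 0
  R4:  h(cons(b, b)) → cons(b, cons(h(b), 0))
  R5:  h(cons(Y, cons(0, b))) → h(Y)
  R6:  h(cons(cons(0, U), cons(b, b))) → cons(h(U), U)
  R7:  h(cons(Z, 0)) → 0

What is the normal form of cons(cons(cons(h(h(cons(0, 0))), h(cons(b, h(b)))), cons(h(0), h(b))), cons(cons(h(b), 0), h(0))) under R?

1. cons(cons(cons(h(h(cons(0, 0))), h(cons(b, h(b)))), cons(h(0), h(b))), cons(cons(h(b), 0), h(0)))  →  cons(cons(cons(h(0), h(cons(b, h(b)))), cons(h(0), h(b))), cons(cons(h(b), 0), h(0)))   [R7 at 1.1.1.1]
2. cons(cons(cons(h(0), h(cons(b, h(b)))), cons(h(0), h(b))), cons(cons(h(b), 0), h(0)))  →  cons(cons(cons(b, h(cons(b, h(b)))), cons(h(0), h(b))), cons(cons(h(b), 0), h(0)))   [R2 at 1.1.1]
3. cons(cons(cons(b, h(cons(b, h(b)))), cons(h(0), h(b))), cons(cons(h(b), 0), h(0)))  →  cons(cons(cons(b, h(cons(b, 0))), cons(h(0), h(b))), cons(cons(h(b), 0), h(0)))   [R3 at 1.1.2.1.2]
4. cons(cons(cons(b, h(cons(b, 0))), cons(h(0), h(b))), cons(cons(h(b), 0), h(0)))  →  cons(cons(cons(b, 0), cons(h(0), h(b))), cons(cons(h(b), 0), h(0)))   [R7 at 1.1.2]
5. cons(cons(cons(b, 0), cons(h(0), h(b))), cons(cons(h(b), 0), h(0)))  →  cons(cons(cons(b, 0), cons(b, h(b))), cons(cons(h(b), 0), h(0)))   [R2 at 1.2.1]
6. cons(cons(cons(b, 0), cons(b, h(b))), cons(cons(h(b), 0), h(0)))  →  cons(cons(cons(b, 0), cons(b, 0)), cons(cons(h(b), 0), h(0)))   [R3 at 1.2.2]
7. cons(cons(cons(b, 0), cons(b, 0)), cons(cons(h(b), 0), h(0)))  →  cons(cons(cons(b, 0), cons(b, 0)), cons(cons(0, 0), h(0)))   [R3 at 2.1.1]
8. cons(cons(cons(b, 0), cons(b, 0)), cons(cons(0, 0), h(0)))  →  cons(cons(cons(b, 0), cons(b, 0)), cons(cons(0, 0), b))   [R2 at 2.2]

cons(cons(cons(b, 0), cons(b, 0)), cons(cons(0, 0), b))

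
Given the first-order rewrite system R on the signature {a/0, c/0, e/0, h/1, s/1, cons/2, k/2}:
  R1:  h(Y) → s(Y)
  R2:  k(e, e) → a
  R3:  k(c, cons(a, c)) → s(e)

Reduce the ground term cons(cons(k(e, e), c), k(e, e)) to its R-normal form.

1. cons(cons(k(e, e), c), k(e, e))  →  cons(cons(a, c), k(e, e))   [R2 at 1.1]
2. cons(cons(a, c), k(e, e))  →  cons(cons(a, c), a)   [R2 at 2]

cons(cons(a, c), a)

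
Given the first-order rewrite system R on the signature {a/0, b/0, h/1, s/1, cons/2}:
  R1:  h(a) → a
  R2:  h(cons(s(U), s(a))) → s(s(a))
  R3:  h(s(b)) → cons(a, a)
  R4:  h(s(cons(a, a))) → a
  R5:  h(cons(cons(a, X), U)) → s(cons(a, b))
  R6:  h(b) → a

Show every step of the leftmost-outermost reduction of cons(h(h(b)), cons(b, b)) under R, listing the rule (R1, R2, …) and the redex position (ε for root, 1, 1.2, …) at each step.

1. cons(h(h(b)), cons(b, b))  →  cons(h(a), cons(b, b))   [R6 at 1.1]
2. cons(h(a), cons(b, b))  →  cons(a, cons(b, b))   [R1 at 1]

cons(a, cons(b, b))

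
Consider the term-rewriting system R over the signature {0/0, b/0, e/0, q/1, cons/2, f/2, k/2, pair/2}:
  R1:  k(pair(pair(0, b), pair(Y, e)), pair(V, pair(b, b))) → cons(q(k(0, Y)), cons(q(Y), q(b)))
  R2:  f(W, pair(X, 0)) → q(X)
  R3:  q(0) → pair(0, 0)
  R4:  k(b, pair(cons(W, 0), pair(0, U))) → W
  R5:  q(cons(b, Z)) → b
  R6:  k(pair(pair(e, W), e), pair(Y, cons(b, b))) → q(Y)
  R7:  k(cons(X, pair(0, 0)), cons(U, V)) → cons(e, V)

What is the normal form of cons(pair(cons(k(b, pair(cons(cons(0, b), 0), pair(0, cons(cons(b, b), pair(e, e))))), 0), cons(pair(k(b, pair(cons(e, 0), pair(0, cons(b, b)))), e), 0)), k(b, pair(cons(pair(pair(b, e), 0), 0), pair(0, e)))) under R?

cons(pair(cons(cons(0, b), 0), cons(pair(e, e), 0)), pair(pair(b, e), 0))

1. cons(pair(cons(k(b, pair(cons(cons(0, b), 0), pair(0, cons(cons(b, b), pair(e, e))))), 0), cons(pair(k(b, pair(cons(e, 0), pair(0, cons(b, b)))), e), 0)), k(b, pair(cons(pair(pair(b, e), 0), 0), pair(0, e))))  →  cons(pair(cons(cons(0, b), 0), cons(pair(k(b, pair(cons(e, 0), pair(0, cons(b, b)))), e), 0)), k(b, pair(cons(pair(pair(b, e), 0), 0), pair(0, e))))   [R4 at 1.1.1]
2. cons(pair(cons(cons(0, b), 0), cons(pair(k(b, pair(cons(e, 0), pair(0, cons(b, b)))), e), 0)), k(b, pair(cons(pair(pair(b, e), 0), 0), pair(0, e))))  →  cons(pair(cons(cons(0, b), 0), cons(pair(e, e), 0)), k(b, pair(cons(pair(pair(b, e), 0), 0), pair(0, e))))   [R4 at 1.2.1.1]
3. cons(pair(cons(cons(0, b), 0), cons(pair(e, e), 0)), k(b, pair(cons(pair(pair(b, e), 0), 0), pair(0, e))))  →  cons(pair(cons(cons(0, b), 0), cons(pair(e, e), 0)), pair(pair(b, e), 0))   [R4 at 2]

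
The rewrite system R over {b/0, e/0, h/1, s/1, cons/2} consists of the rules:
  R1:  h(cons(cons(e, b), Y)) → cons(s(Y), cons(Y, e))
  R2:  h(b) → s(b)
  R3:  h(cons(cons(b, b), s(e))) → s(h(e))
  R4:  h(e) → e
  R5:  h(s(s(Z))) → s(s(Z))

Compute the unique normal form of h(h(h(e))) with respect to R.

1. h(h(h(e)))  →  h(h(e))   [R4 at 1.1]
2. h(h(e))  →  h(e)   [R4 at 1]
3. h(e)  →  e   [R4 at ε]

e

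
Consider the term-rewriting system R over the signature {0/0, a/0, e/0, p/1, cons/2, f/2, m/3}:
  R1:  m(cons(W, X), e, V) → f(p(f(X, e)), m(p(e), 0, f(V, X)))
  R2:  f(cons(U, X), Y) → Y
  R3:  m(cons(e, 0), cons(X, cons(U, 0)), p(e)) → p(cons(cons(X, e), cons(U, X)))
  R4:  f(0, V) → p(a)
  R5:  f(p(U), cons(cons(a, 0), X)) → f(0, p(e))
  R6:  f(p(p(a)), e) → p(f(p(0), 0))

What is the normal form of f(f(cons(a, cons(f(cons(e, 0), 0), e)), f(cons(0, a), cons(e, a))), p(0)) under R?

p(0)

1. f(f(cons(a, cons(f(cons(e, 0), 0), e)), f(cons(0, a), cons(e, a))), p(0))  →  f(f(cons(0, a), cons(e, a)), p(0))   [R2 at 1]
2. f(f(cons(0, a), cons(e, a)), p(0))  →  f(cons(e, a), p(0))   [R2 at 1]
3. f(cons(e, a), p(0))  →  p(0)   [R2 at ε]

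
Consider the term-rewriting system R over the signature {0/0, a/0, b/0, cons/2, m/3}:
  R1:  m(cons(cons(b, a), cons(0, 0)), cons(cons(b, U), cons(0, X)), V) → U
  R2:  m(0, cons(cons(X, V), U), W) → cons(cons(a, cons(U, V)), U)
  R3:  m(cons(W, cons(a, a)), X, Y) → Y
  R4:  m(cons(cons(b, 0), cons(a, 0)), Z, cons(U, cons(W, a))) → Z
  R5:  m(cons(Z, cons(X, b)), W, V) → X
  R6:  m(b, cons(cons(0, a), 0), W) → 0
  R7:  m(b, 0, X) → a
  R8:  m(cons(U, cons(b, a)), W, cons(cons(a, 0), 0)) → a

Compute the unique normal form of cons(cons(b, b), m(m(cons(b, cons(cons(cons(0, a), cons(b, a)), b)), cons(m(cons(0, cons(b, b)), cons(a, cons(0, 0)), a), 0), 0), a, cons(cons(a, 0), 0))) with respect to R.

1. cons(cons(b, b), m(m(cons(b, cons(cons(cons(0, a), cons(b, a)), b)), cons(m(cons(0, cons(b, b)), cons(a, cons(0, 0)), a), 0), 0), a, cons(cons(a, 0), 0)))  →  cons(cons(b, b), m(cons(cons(0, a), cons(b, a)), a, cons(cons(a, 0), 0)))   [R5 at 2.1]
2. cons(cons(b, b), m(cons(cons(0, a), cons(b, a)), a, cons(cons(a, 0), 0)))  →  cons(cons(b, b), a)   [R8 at 2]

cons(cons(b, b), a)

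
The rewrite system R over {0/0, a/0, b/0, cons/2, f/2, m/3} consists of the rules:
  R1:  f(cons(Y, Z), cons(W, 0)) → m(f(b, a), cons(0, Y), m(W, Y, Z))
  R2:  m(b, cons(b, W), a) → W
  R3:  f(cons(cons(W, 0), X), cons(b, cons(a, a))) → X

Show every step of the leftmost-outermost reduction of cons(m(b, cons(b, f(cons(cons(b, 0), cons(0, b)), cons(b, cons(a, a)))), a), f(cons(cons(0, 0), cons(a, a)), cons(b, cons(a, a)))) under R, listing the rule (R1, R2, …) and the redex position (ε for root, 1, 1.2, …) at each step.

cons(cons(0, b), cons(a, a))

1. cons(m(b, cons(b, f(cons(cons(b, 0), cons(0, b)), cons(b, cons(a, a)))), a), f(cons(cons(0, 0), cons(a, a)), cons(b, cons(a, a))))  →  cons(f(cons(cons(b, 0), cons(0, b)), cons(b, cons(a, a))), f(cons(cons(0, 0), cons(a, a)), cons(b, cons(a, a))))   [R2 at 1]
2. cons(f(cons(cons(b, 0), cons(0, b)), cons(b, cons(a, a))), f(cons(cons(0, 0), cons(a, a)), cons(b, cons(a, a))))  →  cons(cons(0, b), f(cons(cons(0, 0), cons(a, a)), cons(b, cons(a, a))))   [R3 at 1]
3. cons(cons(0, b), f(cons(cons(0, 0), cons(a, a)), cons(b, cons(a, a))))  →  cons(cons(0, b), cons(a, a))   [R3 at 2]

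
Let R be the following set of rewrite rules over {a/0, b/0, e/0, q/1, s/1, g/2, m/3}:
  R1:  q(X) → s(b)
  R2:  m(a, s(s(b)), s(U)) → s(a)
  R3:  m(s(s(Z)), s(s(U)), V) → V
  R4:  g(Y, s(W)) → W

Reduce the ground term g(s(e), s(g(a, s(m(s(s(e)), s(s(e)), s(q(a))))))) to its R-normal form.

s(s(b))

1. g(s(e), s(g(a, s(m(s(s(e)), s(s(e)), s(q(a)))))))  →  g(a, s(m(s(s(e)), s(s(e)), s(q(a)))))   [R4 at ε]
2. g(a, s(m(s(s(e)), s(s(e)), s(q(a)))))  →  m(s(s(e)), s(s(e)), s(q(a)))   [R4 at ε]
3. m(s(s(e)), s(s(e)), s(q(a)))  →  s(q(a))   [R3 at ε]
4. s(q(a))  →  s(s(b))   [R1 at 1]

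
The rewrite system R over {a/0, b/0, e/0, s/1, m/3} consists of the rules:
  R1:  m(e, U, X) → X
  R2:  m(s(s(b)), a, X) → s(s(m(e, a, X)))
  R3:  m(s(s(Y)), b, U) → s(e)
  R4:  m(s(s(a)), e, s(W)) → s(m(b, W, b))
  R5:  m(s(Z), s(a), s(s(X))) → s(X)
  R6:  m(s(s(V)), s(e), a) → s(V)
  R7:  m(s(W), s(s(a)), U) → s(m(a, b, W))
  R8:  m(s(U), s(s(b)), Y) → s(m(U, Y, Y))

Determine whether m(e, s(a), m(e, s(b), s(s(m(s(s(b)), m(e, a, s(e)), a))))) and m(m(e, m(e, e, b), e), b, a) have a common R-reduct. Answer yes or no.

no — NF(t₁) = s(s(s(b))), NF(t₂) = a

Reduce t₁ = m(e, s(a), m(e, s(b), s(s(m(s(s(b)), m(e, a, s(e)), a))))):
1. m(e, s(a), m(e, s(b), s(s(m(s(s(b)), m(e, a, s(e)), a)))))  →  m(e, s(b), s(s(m(s(s(b)), m(e, a, s(e)), a))))   [R1 at ε]
2. m(e, s(b), s(s(m(s(s(b)), m(e, a, s(e)), a))))  →  s(s(m(s(s(b)), m(e, a, s(e)), a)))   [R1 at ε]
3. s(s(m(s(s(b)), m(e, a, s(e)), a)))  →  s(s(m(s(s(b)), s(e), a)))   [R1 at 1.1.2]
4. s(s(m(s(s(b)), s(e), a)))  →  s(s(s(b)))   [R6 at 1.1]

Reduce t₂ = m(m(e, m(e, e, b), e), b, a):
1. m(m(e, m(e, e, b), e), b, a)  →  m(e, b, a)   [R1 at 1]
2. m(e, b, a)  →  a   [R1 at ε]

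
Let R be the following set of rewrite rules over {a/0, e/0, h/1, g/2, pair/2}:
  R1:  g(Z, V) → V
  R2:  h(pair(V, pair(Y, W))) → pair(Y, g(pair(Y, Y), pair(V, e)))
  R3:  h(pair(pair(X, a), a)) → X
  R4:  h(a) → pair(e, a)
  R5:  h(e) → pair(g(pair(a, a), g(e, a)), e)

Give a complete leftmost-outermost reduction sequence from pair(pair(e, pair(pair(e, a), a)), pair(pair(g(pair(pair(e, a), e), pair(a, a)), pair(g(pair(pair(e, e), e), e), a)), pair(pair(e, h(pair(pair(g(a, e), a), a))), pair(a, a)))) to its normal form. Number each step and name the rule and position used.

1. pair(pair(e, pair(pair(e, a), a)), pair(pair(g(pair(pair(e, a), e), pair(a, a)), pair(g(pair(pair(e, e), e), e), a)), pair(pair(e, h(pair(pair(g(a, e), a), a))), pair(a, a))))  →  pair(pair(e, pair(pair(e, a), a)), pair(pair(pair(a, a), pair(g(pair(pair(e, e), e), e), a)), pair(pair(e, h(pair(pair(g(a, e), a), a))), pair(a, a))))   [R1 at 2.1.1]
2. pair(pair(e, pair(pair(e, a), a)), pair(pair(pair(a, a), pair(g(pair(pair(e, e), e), e), a)), pair(pair(e, h(pair(pair(g(a, e), a), a))), pair(a, a))))  →  pair(pair(e, pair(pair(e, a), a)), pair(pair(pair(a, a), pair(e, a)), pair(pair(e, h(pair(pair(g(a, e), a), a))), pair(a, a))))   [R1 at 2.1.2.1]
3. pair(pair(e, pair(pair(e, a), a)), pair(pair(pair(a, a), pair(e, a)), pair(pair(e, h(pair(pair(g(a, e), a), a))), pair(a, a))))  →  pair(pair(e, pair(pair(e, a), a)), pair(pair(pair(a, a), pair(e, a)), pair(pair(e, g(a, e)), pair(a, a))))   [R3 at 2.2.1.2]
4. pair(pair(e, pair(pair(e, a), a)), pair(pair(pair(a, a), pair(e, a)), pair(pair(e, g(a, e)), pair(a, a))))  →  pair(pair(e, pair(pair(e, a), a)), pair(pair(pair(a, a), pair(e, a)), pair(pair(e, e), pair(a, a))))   [R1 at 2.2.1.2]

pair(pair(e, pair(pair(e, a), a)), pair(pair(pair(a, a), pair(e, a)), pair(pair(e, e), pair(a, a))))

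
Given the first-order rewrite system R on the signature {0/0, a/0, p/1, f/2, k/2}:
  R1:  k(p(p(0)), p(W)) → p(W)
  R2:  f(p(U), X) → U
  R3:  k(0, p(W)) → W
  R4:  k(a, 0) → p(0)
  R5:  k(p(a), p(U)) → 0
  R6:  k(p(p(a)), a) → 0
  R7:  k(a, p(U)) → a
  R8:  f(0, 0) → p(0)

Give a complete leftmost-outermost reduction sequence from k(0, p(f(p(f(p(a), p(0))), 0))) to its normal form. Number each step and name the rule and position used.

a

1. k(0, p(f(p(f(p(a), p(0))), 0)))  →  f(p(f(p(a), p(0))), 0)   [R3 at ε]
2. f(p(f(p(a), p(0))), 0)  →  f(p(a), p(0))   [R2 at ε]
3. f(p(a), p(0))  →  a   [R2 at ε]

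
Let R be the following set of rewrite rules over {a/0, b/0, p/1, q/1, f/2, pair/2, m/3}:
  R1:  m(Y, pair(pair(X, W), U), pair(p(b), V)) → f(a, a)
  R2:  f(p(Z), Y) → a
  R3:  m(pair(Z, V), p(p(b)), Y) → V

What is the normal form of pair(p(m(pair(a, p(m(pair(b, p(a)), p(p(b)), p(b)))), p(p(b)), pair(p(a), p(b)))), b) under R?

1. pair(p(m(pair(a, p(m(pair(b, p(a)), p(p(b)), p(b)))), p(p(b)), pair(p(a), p(b)))), b)  →  pair(p(p(m(pair(b, p(a)), p(p(b)), p(b)))), b)   [R3 at 1.1]
2. pair(p(p(m(pair(b, p(a)), p(p(b)), p(b)))), b)  →  pair(p(p(p(a))), b)   [R3 at 1.1.1]

pair(p(p(p(a))), b)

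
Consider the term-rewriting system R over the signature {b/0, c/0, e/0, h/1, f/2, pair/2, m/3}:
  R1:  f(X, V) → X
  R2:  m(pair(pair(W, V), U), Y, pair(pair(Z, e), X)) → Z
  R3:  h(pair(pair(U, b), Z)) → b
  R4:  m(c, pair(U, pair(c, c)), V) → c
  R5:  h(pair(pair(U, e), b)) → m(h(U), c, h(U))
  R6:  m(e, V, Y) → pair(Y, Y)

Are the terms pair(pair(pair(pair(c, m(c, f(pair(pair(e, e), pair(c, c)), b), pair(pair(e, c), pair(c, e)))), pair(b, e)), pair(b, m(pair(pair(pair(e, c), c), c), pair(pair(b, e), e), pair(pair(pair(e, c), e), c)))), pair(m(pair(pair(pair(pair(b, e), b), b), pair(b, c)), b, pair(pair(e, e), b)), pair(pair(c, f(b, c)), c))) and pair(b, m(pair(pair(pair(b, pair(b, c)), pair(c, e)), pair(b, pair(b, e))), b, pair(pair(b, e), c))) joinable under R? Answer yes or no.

Reduce t₁ = pair(pair(pair(pair(c, m(c, f(pair(pair(e, e), pair(c, c)), b), pair(pair(e, c), pair(c, e)))), pair(b, e)), pair(b, m(pair(pair(pair(e, c), c), c), pair(pair(b, e), e), pair(pair(pair(e, c), e), c)))), pair(m(pair(pair(pair(pair(b, e), b), b), pair(b, c)), b, pair(pair(e, e), b)), pair(pair(c, f(b, c)), c))):
1. pair(pair(pair(pair(c, m(c, f(pair(pair(e, e), pair(c, c)), b), pair(pair(e, c), pair(c, e)))), pair(b, e)), pair(b, m(pair(pair(pair(e, c), c), c), pair(pair(b, e), e), pair(pair(pair(e, c), e), c)))), pair(m(pair(pair(pair(pair(b, e), b), b), pair(b, c)), b, pair(pair(e, e), b)), pair(pair(c, f(b, c)), c)))  →  pair(pair(pair(pair(c, m(c, pair(pair(e, e), pair(c, c)), pair(pair(e, c), pair(c, e)))), pair(b, e)), pair(b, m(pair(pair(pair(e, c), c), c), pair(pair(b, e), e), pair(pair(pair(e, c), e), c)))), pair(m(pair(pair(pair(pair(b, e), b), b), pair(b, c)), b, pair(pair(e, e), b)), pair(pair(c, f(b, c)), c)))   [R1 at 1.1.1.2.2]
2. pair(pair(pair(pair(c, m(c, pair(pair(e, e), pair(c, c)), pair(pair(e, c), pair(c, e)))), pair(b, e)), pair(b, m(pair(pair(pair(e, c), c), c), pair(pair(b, e), e), pair(pair(pair(e, c), e), c)))), pair(m(pair(pair(pair(pair(b, e), b), b), pair(b, c)), b, pair(pair(e, e), b)), pair(pair(c, f(b, c)), c)))  →  pair(pair(pair(pair(c, c), pair(b, e)), pair(b, m(pair(pair(pair(e, c), c), c), pair(pair(b, e), e), pair(pair(pair(e, c), e), c)))), pair(m(pair(pair(pair(pair(b, e), b), b), pair(b, c)), b, pair(pair(e, e), b)), pair(pair(c, f(b, c)), c)))   [R4 at 1.1.1.2]
3. pair(pair(pair(pair(c, c), pair(b, e)), pair(b, m(pair(pair(pair(e, c), c), c), pair(pair(b, e), e), pair(pair(pair(e, c), e), c)))), pair(m(pair(pair(pair(pair(b, e), b), b), pair(b, c)), b, pair(pair(e, e), b)), pair(pair(c, f(b, c)), c)))  →  pair(pair(pair(pair(c, c), pair(b, e)), pair(b, pair(e, c))), pair(m(pair(pair(pair(pair(b, e), b), b), pair(b, c)), b, pair(pair(e, e), b)), pair(pair(c, f(b, c)), c)))   [R2 at 1.2.2]
4. pair(pair(pair(pair(c, c), pair(b, e)), pair(b, pair(e, c))), pair(m(pair(pair(pair(pair(b, e), b), b), pair(b, c)), b, pair(pair(e, e), b)), pair(pair(c, f(b, c)), c)))  →  pair(pair(pair(pair(c, c), pair(b, e)), pair(b, pair(e, c))), pair(e, pair(pair(c, f(b, c)), c)))   [R2 at 2.1]
5. pair(pair(pair(pair(c, c), pair(b, e)), pair(b, pair(e, c))), pair(e, pair(pair(c, f(b, c)), c)))  →  pair(pair(pair(pair(c, c), pair(b, e)), pair(b, pair(e, c))), pair(e, pair(pair(c, b), c)))   [R1 at 2.2.1.2]

Reduce t₂ = pair(b, m(pair(pair(pair(b, pair(b, c)), pair(c, e)), pair(b, pair(b, e))), b, pair(pair(b, e), c))):
1. pair(b, m(pair(pair(pair(b, pair(b, c)), pair(c, e)), pair(b, pair(b, e))), b, pair(pair(b, e), c)))  →  pair(b, b)   [R2 at 2]

no — NF(t₁) = pair(pair(pair(pair(c, c), pair(b, e)), pair(b, pair(e, c))), pair(e, pair(pair(c, b), c))), NF(t₂) = pair(b, b)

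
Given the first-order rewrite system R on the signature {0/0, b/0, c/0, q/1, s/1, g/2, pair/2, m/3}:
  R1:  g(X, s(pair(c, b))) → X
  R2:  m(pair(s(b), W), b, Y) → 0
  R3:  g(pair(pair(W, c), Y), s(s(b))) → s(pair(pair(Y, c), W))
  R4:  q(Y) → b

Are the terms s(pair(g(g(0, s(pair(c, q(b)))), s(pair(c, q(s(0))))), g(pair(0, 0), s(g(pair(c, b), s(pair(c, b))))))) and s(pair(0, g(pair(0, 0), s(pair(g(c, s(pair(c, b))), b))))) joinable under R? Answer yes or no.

yes — NF(t₁) = s(pair(0, pair(0, 0))), NF(t₂) = s(pair(0, pair(0, 0)))

Reduce t₁ = s(pair(g(g(0, s(pair(c, q(b)))), s(pair(c, q(s(0))))), g(pair(0, 0), s(g(pair(c, b), s(pair(c, b))))))):
1. s(pair(g(g(0, s(pair(c, q(b)))), s(pair(c, q(s(0))))), g(pair(0, 0), s(g(pair(c, b), s(pair(c, b)))))))  →  s(pair(g(g(0, s(pair(c, b))), s(pair(c, q(s(0))))), g(pair(0, 0), s(g(pair(c, b), s(pair(c, b)))))))   [R4 at 1.1.1.2.1.2]
2. s(pair(g(g(0, s(pair(c, b))), s(pair(c, q(s(0))))), g(pair(0, 0), s(g(pair(c, b), s(pair(c, b)))))))  →  s(pair(g(0, s(pair(c, q(s(0))))), g(pair(0, 0), s(g(pair(c, b), s(pair(c, b)))))))   [R1 at 1.1.1]
3. s(pair(g(0, s(pair(c, q(s(0))))), g(pair(0, 0), s(g(pair(c, b), s(pair(c, b)))))))  →  s(pair(g(0, s(pair(c, b))), g(pair(0, 0), s(g(pair(c, b), s(pair(c, b)))))))   [R4 at 1.1.2.1.2]
4. s(pair(g(0, s(pair(c, b))), g(pair(0, 0), s(g(pair(c, b), s(pair(c, b)))))))  →  s(pair(0, g(pair(0, 0), s(g(pair(c, b), s(pair(c, b)))))))   [R1 at 1.1]
5. s(pair(0, g(pair(0, 0), s(g(pair(c, b), s(pair(c, b)))))))  →  s(pair(0, g(pair(0, 0), s(pair(c, b)))))   [R1 at 1.2.2.1]
6. s(pair(0, g(pair(0, 0), s(pair(c, b)))))  →  s(pair(0, pair(0, 0)))   [R1 at 1.2]

Reduce t₂ = s(pair(0, g(pair(0, 0), s(pair(g(c, s(pair(c, b))), b))))):
1. s(pair(0, g(pair(0, 0), s(pair(g(c, s(pair(c, b))), b)))))  →  s(pair(0, g(pair(0, 0), s(pair(c, b)))))   [R1 at 1.2.2.1.1]
2. s(pair(0, g(pair(0, 0), s(pair(c, b)))))  →  s(pair(0, pair(0, 0)))   [R1 at 1.2]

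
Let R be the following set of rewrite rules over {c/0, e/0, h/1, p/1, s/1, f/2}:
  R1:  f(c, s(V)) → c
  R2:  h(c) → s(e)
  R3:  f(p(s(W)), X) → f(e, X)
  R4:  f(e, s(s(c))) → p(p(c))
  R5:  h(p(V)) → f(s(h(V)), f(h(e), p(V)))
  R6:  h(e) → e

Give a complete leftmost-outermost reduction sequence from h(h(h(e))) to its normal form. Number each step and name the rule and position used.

1. h(h(h(e)))  →  h(h(e))   [R6 at 1.1]
2. h(h(e))  →  h(e)   [R6 at 1]
3. h(e)  →  e   [R6 at ε]

e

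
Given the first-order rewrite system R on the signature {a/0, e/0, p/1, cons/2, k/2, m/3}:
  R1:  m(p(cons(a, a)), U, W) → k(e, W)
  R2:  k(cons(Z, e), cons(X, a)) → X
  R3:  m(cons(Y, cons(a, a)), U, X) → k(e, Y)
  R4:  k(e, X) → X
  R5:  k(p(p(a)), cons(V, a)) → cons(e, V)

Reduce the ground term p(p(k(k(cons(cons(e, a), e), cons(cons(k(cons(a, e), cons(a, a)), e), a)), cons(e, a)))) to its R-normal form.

p(p(e))

1. p(p(k(k(cons(cons(e, a), e), cons(cons(k(cons(a, e), cons(a, a)), e), a)), cons(e, a))))  →  p(p(k(cons(k(cons(a, e), cons(a, a)), e), cons(e, a))))   [R2 at 1.1.1]
2. p(p(k(cons(k(cons(a, e), cons(a, a)), e), cons(e, a))))  →  p(p(e))   [R2 at 1.1]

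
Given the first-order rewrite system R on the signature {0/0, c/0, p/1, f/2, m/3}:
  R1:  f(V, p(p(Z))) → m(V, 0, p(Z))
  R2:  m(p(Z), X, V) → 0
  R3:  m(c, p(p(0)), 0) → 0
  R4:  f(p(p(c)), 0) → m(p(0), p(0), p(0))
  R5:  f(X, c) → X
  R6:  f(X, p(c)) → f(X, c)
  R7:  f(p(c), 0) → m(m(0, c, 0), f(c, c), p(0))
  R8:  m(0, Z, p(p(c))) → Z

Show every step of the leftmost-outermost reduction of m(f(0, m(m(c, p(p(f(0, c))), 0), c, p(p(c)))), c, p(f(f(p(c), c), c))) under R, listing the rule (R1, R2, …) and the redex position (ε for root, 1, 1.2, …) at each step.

c

1. m(f(0, m(m(c, p(p(f(0, c))), 0), c, p(p(c)))), c, p(f(f(p(c), c), c)))  →  m(f(0, m(m(c, p(p(0)), 0), c, p(p(c)))), c, p(f(f(p(c), c), c)))   [R5 at 1.2.1.2.1.1]
2. m(f(0, m(m(c, p(p(0)), 0), c, p(p(c)))), c, p(f(f(p(c), c), c)))  →  m(f(0, m(0, c, p(p(c)))), c, p(f(f(p(c), c), c)))   [R3 at 1.2.1]
3. m(f(0, m(0, c, p(p(c)))), c, p(f(f(p(c), c), c)))  →  m(f(0, c), c, p(f(f(p(c), c), c)))   [R8 at 1.2]
4. m(f(0, c), c, p(f(f(p(c), c), c)))  →  m(0, c, p(f(f(p(c), c), c)))   [R5 at 1]
5. m(0, c, p(f(f(p(c), c), c)))  →  m(0, c, p(f(p(c), c)))   [R5 at 3.1]
6. m(0, c, p(f(p(c), c)))  →  m(0, c, p(p(c)))   [R5 at 3.1]
7. m(0, c, p(p(c)))  →  c   [R8 at ε]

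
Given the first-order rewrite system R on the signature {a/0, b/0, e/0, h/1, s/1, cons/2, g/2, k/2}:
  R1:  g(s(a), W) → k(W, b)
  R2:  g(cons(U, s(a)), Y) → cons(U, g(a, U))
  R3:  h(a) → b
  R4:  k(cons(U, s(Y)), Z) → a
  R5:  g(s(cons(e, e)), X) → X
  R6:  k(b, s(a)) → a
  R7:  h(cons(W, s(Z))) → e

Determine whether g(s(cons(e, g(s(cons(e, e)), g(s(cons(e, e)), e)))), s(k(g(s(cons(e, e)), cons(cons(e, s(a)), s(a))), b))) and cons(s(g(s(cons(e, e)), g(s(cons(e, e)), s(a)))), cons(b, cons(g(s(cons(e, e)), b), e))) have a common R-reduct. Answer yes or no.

Reduce t₁ = g(s(cons(e, g(s(cons(e, e)), g(s(cons(e, e)), e)))), s(k(g(s(cons(e, e)), cons(cons(e, s(a)), s(a))), b))):
1. g(s(cons(e, g(s(cons(e, e)), g(s(cons(e, e)), e)))), s(k(g(s(cons(e, e)), cons(cons(e, s(a)), s(a))), b)))  →  g(s(cons(e, g(s(cons(e, e)), e))), s(k(g(s(cons(e, e)), cons(cons(e, s(a)), s(a))), b)))   [R5 at 1.1.2]
2. g(s(cons(e, g(s(cons(e, e)), e))), s(k(g(s(cons(e, e)), cons(cons(e, s(a)), s(a))), b)))  →  g(s(cons(e, e)), s(k(g(s(cons(e, e)), cons(cons(e, s(a)), s(a))), b)))   [R5 at 1.1.2]
3. g(s(cons(e, e)), s(k(g(s(cons(e, e)), cons(cons(e, s(a)), s(a))), b)))  →  s(k(g(s(cons(e, e)), cons(cons(e, s(a)), s(a))), b))   [R5 at ε]
4. s(k(g(s(cons(e, e)), cons(cons(e, s(a)), s(a))), b))  →  s(k(cons(cons(e, s(a)), s(a)), b))   [R5 at 1.1]
5. s(k(cons(cons(e, s(a)), s(a)), b))  →  s(a)   [R4 at 1]

Reduce t₂ = cons(s(g(s(cons(e, e)), g(s(cons(e, e)), s(a)))), cons(b, cons(g(s(cons(e, e)), b), e))):
1. cons(s(g(s(cons(e, e)), g(s(cons(e, e)), s(a)))), cons(b, cons(g(s(cons(e, e)), b), e)))  →  cons(s(g(s(cons(e, e)), s(a))), cons(b, cons(g(s(cons(e, e)), b), e)))   [R5 at 1.1]
2. cons(s(g(s(cons(e, e)), s(a))), cons(b, cons(g(s(cons(e, e)), b), e)))  →  cons(s(s(a)), cons(b, cons(g(s(cons(e, e)), b), e)))   [R5 at 1.1]
3. cons(s(s(a)), cons(b, cons(g(s(cons(e, e)), b), e)))  →  cons(s(s(a)), cons(b, cons(b, e)))   [R5 at 2.2.1]

no — NF(t₁) = s(a), NF(t₂) = cons(s(s(a)), cons(b, cons(b, e)))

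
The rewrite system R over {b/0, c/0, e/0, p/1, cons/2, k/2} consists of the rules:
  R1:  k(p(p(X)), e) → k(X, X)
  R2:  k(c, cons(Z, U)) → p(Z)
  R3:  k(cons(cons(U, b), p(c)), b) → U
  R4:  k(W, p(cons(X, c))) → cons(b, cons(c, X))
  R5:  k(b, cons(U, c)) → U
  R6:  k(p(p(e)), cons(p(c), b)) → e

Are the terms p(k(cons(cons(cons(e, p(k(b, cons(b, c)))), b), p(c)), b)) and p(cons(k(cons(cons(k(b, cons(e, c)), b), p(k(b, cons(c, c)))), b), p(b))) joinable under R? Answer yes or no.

yes — NF(t₁) = p(cons(e, p(b))), NF(t₂) = p(cons(e, p(b)))

Reduce t₁ = p(k(cons(cons(cons(e, p(k(b, cons(b, c)))), b), p(c)), b)):
1. p(k(cons(cons(cons(e, p(k(b, cons(b, c)))), b), p(c)), b))  →  p(cons(e, p(k(b, cons(b, c)))))   [R3 at 1]
2. p(cons(e, p(k(b, cons(b, c)))))  →  p(cons(e, p(b)))   [R5 at 1.2.1]

Reduce t₂ = p(cons(k(cons(cons(k(b, cons(e, c)), b), p(k(b, cons(c, c)))), b), p(b))):
1. p(cons(k(cons(cons(k(b, cons(e, c)), b), p(k(b, cons(c, c)))), b), p(b)))  →  p(cons(k(cons(cons(e, b), p(k(b, cons(c, c)))), b), p(b)))   [R5 at 1.1.1.1.1]
2. p(cons(k(cons(cons(e, b), p(k(b, cons(c, c)))), b), p(b)))  →  p(cons(k(cons(cons(e, b), p(c)), b), p(b)))   [R5 at 1.1.1.2.1]
3. p(cons(k(cons(cons(e, b), p(c)), b), p(b)))  →  p(cons(e, p(b)))   [R3 at 1.1]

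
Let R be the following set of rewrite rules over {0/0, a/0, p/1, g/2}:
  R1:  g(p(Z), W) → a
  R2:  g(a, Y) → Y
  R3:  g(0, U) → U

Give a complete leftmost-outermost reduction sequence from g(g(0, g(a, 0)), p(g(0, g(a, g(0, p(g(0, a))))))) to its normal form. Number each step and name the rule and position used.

p(p(a))

1. g(g(0, g(a, 0)), p(g(0, g(a, g(0, p(g(0, a)))))))  →  g(g(a, 0), p(g(0, g(a, g(0, p(g(0, a)))))))   [R3 at 1]
2. g(g(a, 0), p(g(0, g(a, g(0, p(g(0, a)))))))  →  g(0, p(g(0, g(a, g(0, p(g(0, a)))))))   [R2 at 1]
3. g(0, p(g(0, g(a, g(0, p(g(0, a)))))))  →  p(g(0, g(a, g(0, p(g(0, a))))))   [R3 at ε]
4. p(g(0, g(a, g(0, p(g(0, a))))))  →  p(g(a, g(0, p(g(0, a)))))   [R3 at 1]
5. p(g(a, g(0, p(g(0, a)))))  →  p(g(0, p(g(0, a))))   [R2 at 1]
6. p(g(0, p(g(0, a))))  →  p(p(g(0, a)))   [R3 at 1]
7. p(p(g(0, a)))  →  p(p(a))   [R3 at 1.1]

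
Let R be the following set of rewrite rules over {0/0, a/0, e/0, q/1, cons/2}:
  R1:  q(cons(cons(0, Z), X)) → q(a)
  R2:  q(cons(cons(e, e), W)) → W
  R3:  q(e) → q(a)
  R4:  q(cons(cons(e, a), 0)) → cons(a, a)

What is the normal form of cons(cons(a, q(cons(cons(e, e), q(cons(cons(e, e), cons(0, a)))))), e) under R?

1. cons(cons(a, q(cons(cons(e, e), q(cons(cons(e, e), cons(0, a)))))), e)  →  cons(cons(a, q(cons(cons(e, e), cons(0, a)))), e)   [R2 at 1.2]
2. cons(cons(a, q(cons(cons(e, e), cons(0, a)))), e)  →  cons(cons(a, cons(0, a)), e)   [R2 at 1.2]

cons(cons(a, cons(0, a)), e)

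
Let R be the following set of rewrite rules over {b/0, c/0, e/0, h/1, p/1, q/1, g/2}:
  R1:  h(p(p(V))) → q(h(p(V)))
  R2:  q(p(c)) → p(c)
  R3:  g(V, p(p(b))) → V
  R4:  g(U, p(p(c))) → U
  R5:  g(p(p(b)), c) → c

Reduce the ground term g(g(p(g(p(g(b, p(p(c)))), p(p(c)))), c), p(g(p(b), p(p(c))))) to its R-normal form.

1. g(g(p(g(p(g(b, p(p(c)))), p(p(c)))), c), p(g(p(b), p(p(c)))))  →  g(g(p(p(g(b, p(p(c))))), c), p(g(p(b), p(p(c)))))   [R4 at 1.1.1]
2. g(g(p(p(g(b, p(p(c))))), c), p(g(p(b), p(p(c)))))  →  g(g(p(p(b)), c), p(g(p(b), p(p(c)))))   [R4 at 1.1.1.1]
3. g(g(p(p(b)), c), p(g(p(b), p(p(c)))))  →  g(c, p(g(p(b), p(p(c)))))   [R5 at 1]
4. g(c, p(g(p(b), p(p(c)))))  →  g(c, p(p(b)))   [R4 at 2.1]
5. g(c, p(p(b)))  →  c   [R3 at ε]

c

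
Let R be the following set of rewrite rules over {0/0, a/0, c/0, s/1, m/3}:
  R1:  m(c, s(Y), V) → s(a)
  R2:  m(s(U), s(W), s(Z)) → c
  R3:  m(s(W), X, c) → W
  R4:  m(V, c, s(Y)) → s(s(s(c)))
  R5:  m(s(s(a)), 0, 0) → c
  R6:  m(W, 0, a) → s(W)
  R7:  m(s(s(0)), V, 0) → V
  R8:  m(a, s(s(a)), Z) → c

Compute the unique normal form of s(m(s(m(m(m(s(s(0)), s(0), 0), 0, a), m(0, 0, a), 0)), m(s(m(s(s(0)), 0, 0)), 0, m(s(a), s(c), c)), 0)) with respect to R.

1. s(m(s(m(m(m(s(s(0)), s(0), 0), 0, a), m(0, 0, a), 0)), m(s(m(s(s(0)), 0, 0)), 0, m(s(a), s(c), c)), 0))  →  s(m(s(m(s(m(s(s(0)), s(0), 0)), m(0, 0, a), 0)), m(s(m(s(s(0)), 0, 0)), 0, m(s(a), s(c), c)), 0))   [R6 at 1.1.1.1]
2. s(m(s(m(s(m(s(s(0)), s(0), 0)), m(0, 0, a), 0)), m(s(m(s(s(0)), 0, 0)), 0, m(s(a), s(c), c)), 0))  →  s(m(s(m(s(s(0)), m(0, 0, a), 0)), m(s(m(s(s(0)), 0, 0)), 0, m(s(a), s(c), c)), 0))   [R7 at 1.1.1.1.1]
3. s(m(s(m(s(s(0)), m(0, 0, a), 0)), m(s(m(s(s(0)), 0, 0)), 0, m(s(a), s(c), c)), 0))  →  s(m(s(m(0, 0, a)), m(s(m(s(s(0)), 0, 0)), 0, m(s(a), s(c), c)), 0))   [R7 at 1.1.1]
4. s(m(s(m(0, 0, a)), m(s(m(s(s(0)), 0, 0)), 0, m(s(a), s(c), c)), 0))  →  s(m(s(s(0)), m(s(m(s(s(0)), 0, 0)), 0, m(s(a), s(c), c)), 0))   [R6 at 1.1.1]
5. s(m(s(s(0)), m(s(m(s(s(0)), 0, 0)), 0, m(s(a), s(c), c)), 0))  →  s(m(s(m(s(s(0)), 0, 0)), 0, m(s(a), s(c), c)))   [R7 at 1]
6. s(m(s(m(s(s(0)), 0, 0)), 0, m(s(a), s(c), c)))  →  s(m(s(0), 0, m(s(a), s(c), c)))   [R7 at 1.1.1]
7. s(m(s(0), 0, m(s(a), s(c), c)))  →  s(m(s(0), 0, a))   [R3 at 1.3]
8. s(m(s(0), 0, a))  →  s(s(s(0)))   [R6 at 1]

s(s(s(0)))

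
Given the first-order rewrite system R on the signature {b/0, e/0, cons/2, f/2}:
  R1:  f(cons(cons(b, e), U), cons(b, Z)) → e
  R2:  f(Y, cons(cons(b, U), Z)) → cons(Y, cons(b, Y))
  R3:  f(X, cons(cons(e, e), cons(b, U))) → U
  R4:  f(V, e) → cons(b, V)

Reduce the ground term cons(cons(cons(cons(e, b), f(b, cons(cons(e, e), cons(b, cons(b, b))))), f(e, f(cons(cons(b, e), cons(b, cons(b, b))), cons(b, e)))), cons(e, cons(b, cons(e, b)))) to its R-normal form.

cons(cons(cons(cons(e, b), cons(b, b)), cons(b, e)), cons(e, cons(b, cons(e, b))))

1. cons(cons(cons(cons(e, b), f(b, cons(cons(e, e), cons(b, cons(b, b))))), f(e, f(cons(cons(b, e), cons(b, cons(b, b))), cons(b, e)))), cons(e, cons(b, cons(e, b))))  →  cons(cons(cons(cons(e, b), cons(b, b)), f(e, f(cons(cons(b, e), cons(b, cons(b, b))), cons(b, e)))), cons(e, cons(b, cons(e, b))))   [R3 at 1.1.2]
2. cons(cons(cons(cons(e, b), cons(b, b)), f(e, f(cons(cons(b, e), cons(b, cons(b, b))), cons(b, e)))), cons(e, cons(b, cons(e, b))))  →  cons(cons(cons(cons(e, b), cons(b, b)), f(e, e)), cons(e, cons(b, cons(e, b))))   [R1 at 1.2.2]
3. cons(cons(cons(cons(e, b), cons(b, b)), f(e, e)), cons(e, cons(b, cons(e, b))))  →  cons(cons(cons(cons(e, b), cons(b, b)), cons(b, e)), cons(e, cons(b, cons(e, b))))   [R4 at 1.2]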